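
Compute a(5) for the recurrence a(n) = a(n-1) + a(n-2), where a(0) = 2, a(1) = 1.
Computing the sequence terms:
2, 1, 3, 4, 7, 11

11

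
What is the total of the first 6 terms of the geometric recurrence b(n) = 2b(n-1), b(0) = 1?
Computing the sequence terms: 1, 2, 4, 8, 16, 32
Adding these values together:

63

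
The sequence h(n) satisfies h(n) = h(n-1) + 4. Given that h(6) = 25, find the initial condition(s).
h(6) = h(0) + 6·4, so h(0) = 25 - 24 = 1.

h(0) = 1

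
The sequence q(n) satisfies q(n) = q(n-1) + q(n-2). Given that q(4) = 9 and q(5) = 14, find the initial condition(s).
Work backwards using q(k) = q(k+2) - q(k+1):
q(3) = q(5) - q(4) = 14 - 9 = 5
q(2) = q(4) - q(3) = 9 - 5 = 4
q(1) = q(3) - q(2) = 5 - 4 = 1
q(0) = q(2) - q(1) = 4 - 1 = 3

q(0) = 3, q(1) = 1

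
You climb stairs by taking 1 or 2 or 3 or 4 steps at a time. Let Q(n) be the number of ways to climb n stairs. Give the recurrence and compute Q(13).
Condition on the size of the last step (1 to 4): before it there were n-1, …, n-4 stairs climbed, and these cases are disjoint, so Q(n) = Q(n-1) + Q(n-2) + Q(n-3) + Q(n-4) (order-4 linear recurrence).
Initial conditions by direct count (compositions of i into parts ≤ 4): Q(1) = 1; Q(2) = 2; Q(3) = 4; Q(4) = 8.
Iterating the recurrence: Q(5) = 15, Q(6) = 29, Q(7) = 56, Q(8) = 108, Q(9) = 208, Q(10) = 401, Q(11) = 773, Q(12) = 1490, Q(13) = 2872.

Q(n) = Q(n-1) + Q(n-2) + Q(n-3) + Q(n-4), Q(1) = 1, Q(2) = 2, Q(3) = 4, Q(4) = 8; Q(13) = 2872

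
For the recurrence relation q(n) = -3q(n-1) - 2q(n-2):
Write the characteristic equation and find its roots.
Substitute q(n) = rⁿ and divide through by rⁿ⁻²: r² + 3r + 2 = 0
Factor: (r + 2)(r + 1) = 0, so r = -2, -1.
General solution: q(n) = A·(-2)ⁿ + B·(-1)ⁿ

Characteristic: r² + 3r + 2 = 0, Roots: r = -2, -1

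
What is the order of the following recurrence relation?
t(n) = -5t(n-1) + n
The order is the largest lag k for which t(n-k) appears. Here the deepest term is t(n-1) (the n term is non-homogeneous and does not affect the order), so the order is 1.

Order 1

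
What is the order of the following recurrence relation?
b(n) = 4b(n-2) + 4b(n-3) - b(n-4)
The order is the largest lag k for which b(n-k) appears. Here the deepest term is b(n-4), so the order is 4.

Order 4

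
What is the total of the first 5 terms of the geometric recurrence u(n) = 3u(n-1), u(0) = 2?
Computing the sequence terms: 2, 6, 18, 54, 162
Adding these values together:

242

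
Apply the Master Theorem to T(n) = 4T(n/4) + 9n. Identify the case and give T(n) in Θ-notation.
Master Theorem template: T(n) = a·T(n/b) + f(n).
Here: a=4, b=4, f(n)=9n
Compute log_b(a) = log_4(4) = 1.
f(n) = 9n = Θ(n). Case 2: T(n) = Θ(n log n).

Case 2: T(n) = Θ(n log n)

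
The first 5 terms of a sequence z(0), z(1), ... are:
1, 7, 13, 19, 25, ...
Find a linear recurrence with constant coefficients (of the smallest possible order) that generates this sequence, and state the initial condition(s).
Look for the lowest-order linear relation among consecutive terms.
Observation: consecutive differences are constant (= 6).
Check at n=2: 1·7 + 6 = 13. ✓

z(n) = z(n-1) + 6, z(0) = 1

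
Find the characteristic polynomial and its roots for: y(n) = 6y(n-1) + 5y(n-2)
Substitute y(n) = rⁿ and divide through by rⁿ⁻²: r² - 6r - 5 = 0
Discriminant: 6² + 4·5 = 56, not a perfect square, so by the quadratic formula r = (6 ± √56)/2.
General solution: y(n) = A·r₁ⁿ + B·r₂ⁿ where r₁,r₂ = (6 ± √56)/2

Characteristic: r² - 6r - 5 = 0, Roots: r = (6 ± √56)/2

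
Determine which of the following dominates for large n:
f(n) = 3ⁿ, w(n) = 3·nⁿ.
Comparing growth rates:
Growth-rate hierarchy: log n ≺ any polynomial ≺ any exponential cⁿ (c>1) ≺ n! ≺ nⁿ.
super-exponential nⁿ dominates exponential base 3 asymptotically.

w(n) grows faster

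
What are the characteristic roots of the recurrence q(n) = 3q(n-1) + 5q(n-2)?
Substitute q(n) = rⁿ and divide through by rⁿ⁻²: r² - 3r - 5 = 0
Discriminant: 3² + 4·5 = 29, not a perfect square, so by the quadratic formula r = (3 ± √29)/2.
General solution: q(n) = A·r₁ⁿ + B·r₂ⁿ where r₁,r₂ = (3 ± √29)/2

Characteristic: r² - 3r - 5 = 0, Roots: r = (3 ± √29)/2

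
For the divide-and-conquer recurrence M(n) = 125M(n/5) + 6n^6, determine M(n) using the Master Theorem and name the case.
Master Theorem template: M(n) = a·M(n/b) + f(n).
Here: a=125, b=5, f(n)=6n^6
Compute log_b(a) = log_5(125) = 3.
f(n) = 6n^6 = Ω(n^(3+ε)) with ε = 3, and the regularity condition holds (a·f(n/b) = (a/b^6)·f(n) with a/b^6 = 5^-3 < 1). Case 3: M(n) = Θ(f(n)) = Θ(n^6).

Case 3: M(n) = Θ(n^6)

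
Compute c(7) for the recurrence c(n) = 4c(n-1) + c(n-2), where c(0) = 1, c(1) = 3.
Computing the sequence terms:
1, 3, 13, 55, 233, 987, 4181, 17711

17711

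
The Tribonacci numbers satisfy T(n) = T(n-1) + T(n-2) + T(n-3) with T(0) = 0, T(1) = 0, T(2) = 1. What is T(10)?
Computing the sequence terms:
0, 0, 1, 1, 2, 4, 7, 13, 24, 44, 81

81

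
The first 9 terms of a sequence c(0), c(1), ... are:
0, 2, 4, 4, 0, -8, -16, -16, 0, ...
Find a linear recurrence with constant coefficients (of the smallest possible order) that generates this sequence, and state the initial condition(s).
Look for the lowest-order linear relation among consecutive terms.
Observation: c(n) - 2·c(n-1) - (-2)·c(n-2) = 0 holds for the shown terms, and no order-1 relation c(n) = α·c(n-1) + β fits.
Check at n=3: 2·4 + (-2)·2 = 4. ✓

c(n) = 2c(n-1) - 2c(n-2), c(0) = 0, c(1) = 2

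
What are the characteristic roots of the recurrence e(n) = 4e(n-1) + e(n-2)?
Substitute e(n) = rⁿ and divide through by rⁿ⁻²: r² - 4r - 1 = 0
Discriminant: 4² + 4·1 = 20, not a perfect square, so by the quadratic formula r = (4 ± √20)/2.
General solution: e(n) = A·r₁ⁿ + B·r₂ⁿ where r₁,r₂ = (4 ± √20)/2

Characteristic: r² - 4r - 1 = 0, Roots: r = (4 ± √20)/2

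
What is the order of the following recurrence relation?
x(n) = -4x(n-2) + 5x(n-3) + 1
The order is the largest lag k for which x(n-k) appears. Here the deepest term is x(n-3) (the 1 term is non-homogeneous and does not affect the order), so the order is 3.

Order 3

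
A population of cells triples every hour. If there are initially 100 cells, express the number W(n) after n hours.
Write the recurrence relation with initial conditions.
Each hour multiplies the count by 3, so the count after n hours depends only on the count after n-1 hours: W(n) = 3 × W(n-1). The starting count gives W(0) = 100.
Unrolling n times gives the closed form W(n) = 100 × 3ⁿ.

W(n) = 3 × W(n-1), W(0) = 100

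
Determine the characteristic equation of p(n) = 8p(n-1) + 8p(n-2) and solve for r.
Substitute p(n) = rⁿ and divide through by rⁿ⁻²: r² - 8r - 8 = 0
Discriminant: 8² + 4·8 = 96, not a perfect square, so by the quadratic formula r = (8 ± √96)/2.
General solution: p(n) = A·r₁ⁿ + B·r₂ⁿ where r₁,r₂ = (8 ± √96)/2

Characteristic: r² - 8r - 8 = 0, Roots: r = (8 ± √96)/2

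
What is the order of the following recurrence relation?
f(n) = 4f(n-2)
The order is the largest lag k for which f(n-k) appears. Here the deepest term is f(n-2), so the order is 2.

Order 2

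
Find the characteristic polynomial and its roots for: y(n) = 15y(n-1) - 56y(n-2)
Substitute y(n) = rⁿ and divide through by rⁿ⁻²: r² - 15r + 56 = 0
Factor: (r - 7)(r - 8) = 0, so r = 7, 8.
General solution: y(n) = A·7ⁿ + B·8ⁿ

Characteristic: r² - 15r + 56 = 0, Roots: r = 7, 8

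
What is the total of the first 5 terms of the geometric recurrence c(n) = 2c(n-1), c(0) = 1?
Computing the sequence terms: 1, 2, 4, 8, 16
Adding these values together:

31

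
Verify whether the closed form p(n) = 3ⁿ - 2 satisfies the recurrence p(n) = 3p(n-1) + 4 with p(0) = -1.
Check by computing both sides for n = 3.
From the recurrence with p(0) = -1:
  p(0) = -1, p(1) = 1, p(2) = 7, p(3) = 25
  so the recurrence gives p(3) = 25.
From the proposed closed form p(n) = 3ⁿ - 2:
  p(3) = 25.
Both sides give 25 at n = 3, and the initial condition(s) match, so the closed form is consistent.

Yes, the closed form is correct.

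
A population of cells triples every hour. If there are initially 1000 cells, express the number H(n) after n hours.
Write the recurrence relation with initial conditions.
Each hour multiplies the count by 3, so the count after n hours depends only on the count after n-1 hours: H(n) = 3 × H(n-1). The starting count gives H(0) = 1000.
Unrolling n times gives the closed form H(n) = 1000 × 3ⁿ.

H(n) = 3 × H(n-1), H(0) = 1000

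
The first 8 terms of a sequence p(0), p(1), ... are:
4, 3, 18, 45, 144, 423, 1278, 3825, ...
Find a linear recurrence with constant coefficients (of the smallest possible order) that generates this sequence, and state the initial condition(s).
Look for the lowest-order linear relation among consecutive terms.
Observation: p(n) - 2·p(n-1) - (3)·p(n-2) = 0 holds for the shown terms, and no order-1 relation p(n) = α·p(n-1) + β fits.
Check at n=3: 2·18 + (3)·3 = 45. ✓

p(n) = 2p(n-1) + 3p(n-2), p(0) = 4, p(1) = 3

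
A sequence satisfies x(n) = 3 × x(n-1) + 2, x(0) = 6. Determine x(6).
Computing step by step:
x(0) = 6
x(1) = 3 × 6 + 2 = 20
x(2) = 3 × 20 + 2 = 62
x(3) = 3 × 62 + 2 = 188
x(4) = 3 × 188 + 2 = 566
x(5) = 3 × 566 + 2 = 1700
x(6) = 3 × 1700 + 2 = 5102

5102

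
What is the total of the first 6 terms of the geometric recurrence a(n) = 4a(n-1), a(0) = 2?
Computing the sequence terms: 2, 8, 32, 128, 512, 2048
Adding these values together:

2730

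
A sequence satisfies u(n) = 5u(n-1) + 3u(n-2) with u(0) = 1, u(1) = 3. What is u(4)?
Computing the sequence terms:
1, 3, 18, 99, 549

549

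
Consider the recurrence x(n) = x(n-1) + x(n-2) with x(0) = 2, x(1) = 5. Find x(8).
Computing the sequence terms:
2, 5, 7, 12, 19, 31, 50, 81, 131

131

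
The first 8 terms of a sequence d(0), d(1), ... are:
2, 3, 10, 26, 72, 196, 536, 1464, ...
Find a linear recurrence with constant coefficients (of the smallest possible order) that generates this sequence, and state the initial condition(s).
Look for the lowest-order linear relation among consecutive terms.
Observation: d(n) - 2·d(n-1) - (2)·d(n-2) = 0 holds for the shown terms, and no order-1 relation d(n) = α·d(n-1) + β fits.
Check at n=3: 2·10 + (2)·3 = 26. ✓

d(n) = 2d(n-1) + 2d(n-2), d(0) = 2, d(1) = 3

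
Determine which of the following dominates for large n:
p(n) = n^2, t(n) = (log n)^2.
Comparing growth rates:
Growth-rate hierarchy: log n ≺ any polynomial ≺ any exponential cⁿ (c>1) ≺ n! ≺ nⁿ.
polynomial degree 2 dominates polylogarithmic (log n)^2 asymptotically.

p(n) grows faster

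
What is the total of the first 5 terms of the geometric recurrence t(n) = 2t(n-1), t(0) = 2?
Computing the sequence terms: 2, 4, 8, 16, 32
Adding these values together:

62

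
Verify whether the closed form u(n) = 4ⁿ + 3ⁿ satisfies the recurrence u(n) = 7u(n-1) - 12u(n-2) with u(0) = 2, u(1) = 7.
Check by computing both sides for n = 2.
From the recurrence with u(0) = 2, u(1) = 7:
  u(0) = 2, u(1) = 7, u(2) = 25
  so the recurrence gives u(2) = 25.
From the proposed closed form u(n) = 4ⁿ + 3ⁿ:
  u(2) = 25.
Both sides give 25 at n = 2, and the initial condition(s) match, so the closed form is consistent.

Yes, the closed form is correct.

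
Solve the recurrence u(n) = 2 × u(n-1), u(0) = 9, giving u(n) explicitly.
Recurrence: u(n) = 2 × u(n-1), initial: u(0) = 9.
Each term is 2 times the previous, so this is geometric with ratio 2. After n steps: u(n) = u(0)·2ⁿ = 9·2ⁿ.

u(n) = 9·2ⁿ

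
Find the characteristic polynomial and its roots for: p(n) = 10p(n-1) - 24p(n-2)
Substitute p(n) = rⁿ and divide through by rⁿ⁻²: r² - 10r + 24 = 0
Factor: (r - 6)(r - 4) = 0, so r = 6, 4.
General solution: p(n) = A·6ⁿ + B·4ⁿ

Characteristic: r² - 10r + 24 = 0, Roots: r = 6, 4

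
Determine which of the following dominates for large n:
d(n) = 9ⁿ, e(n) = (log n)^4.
Comparing growth rates:
Growth-rate hierarchy: log n ≺ any polynomial ≺ any exponential cⁿ (c>1) ≺ n! ≺ nⁿ.
exponential base 9 dominates polylogarithmic (log n)^4 asymptotically.

d(n) grows faster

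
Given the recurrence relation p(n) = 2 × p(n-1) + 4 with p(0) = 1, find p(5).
Computing step by step:
p(0) = 1
p(1) = 2 × 1 + 4 = 6
p(2) = 2 × 6 + 4 = 16
p(3) = 2 × 16 + 4 = 36
p(4) = 2 × 36 + 4 = 76
p(5) = 2 × 76 + 4 = 156

156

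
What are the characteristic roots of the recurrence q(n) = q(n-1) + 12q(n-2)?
Substitute q(n) = rⁿ and divide through by rⁿ⁻²: r² - r - 12 = 0
Factor: (r - 4)(r + 3) = 0, so r = 4, -3.
General solution: q(n) = A·4ⁿ + B·(-3)ⁿ

Characteristic: r² - r - 12 = 0, Roots: r = 4, -3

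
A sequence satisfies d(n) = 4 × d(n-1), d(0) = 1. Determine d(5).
Computing step by step:
d(0) = 1
d(1) = 4 × 1 = 4
d(2) = 4 × 4 = 16
d(3) = 4 × 16 = 64
d(4) = 4 × 64 = 256
d(5) = 4 × 256 = 1024

1024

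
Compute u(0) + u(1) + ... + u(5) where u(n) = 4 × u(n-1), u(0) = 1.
Computing the sequence terms: 1, 4, 16, 64, 256, 1024
Adding these values together:

1365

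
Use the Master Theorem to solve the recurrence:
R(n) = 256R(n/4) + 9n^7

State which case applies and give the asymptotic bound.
Master Theorem template: R(n) = a·R(n/b) + f(n).
Here: a=256, b=4, f(n)=9n^7
Compute log_b(a) = log_4(256) = 4.
f(n) = 9n^7 = Ω(n^(4+ε)) with ε = 3, and the regularity condition holds (a·f(n/b) = (a/b^7)·f(n) with a/b^7 = 4^-3 < 1). Case 3: R(n) = Θ(f(n)) = Θ(n^7).

Case 3: R(n) = Θ(n^7)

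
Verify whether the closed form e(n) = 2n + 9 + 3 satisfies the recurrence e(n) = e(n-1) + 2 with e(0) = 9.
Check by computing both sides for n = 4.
From the recurrence with e(0) = 9:
  e(0) = 9, e(1) = 11, e(2) = 13, e(3) = 15, e(4) = 17
  so the recurrence gives e(4) = 17.
From the proposed closed form e(n) = 2n + 9 + 3:
  e(4) = 20.
The recurrence gives 17 but the closed form gives 20, so the closed form does not satisfy the recurrence.

No, the closed form is incorrect.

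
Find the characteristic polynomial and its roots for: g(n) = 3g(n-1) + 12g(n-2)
Substitute g(n) = rⁿ and divide through by rⁿ⁻²: r² - 3r - 12 = 0
Discriminant: 3² + 4·12 = 57, not a perfect square, so by the quadratic formula r = (3 ± √57)/2.
General solution: g(n) = A·r₁ⁿ + B·r₂ⁿ where r₁,r₂ = (3 ± √57)/2

Characteristic: r² - 3r - 12 = 0, Roots: r = (3 ± √57)/2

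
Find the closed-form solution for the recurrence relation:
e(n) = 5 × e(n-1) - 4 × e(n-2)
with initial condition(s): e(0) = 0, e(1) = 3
Recurrence: e(n) = 5 × e(n-1) - 4 × e(n-2), initial: e(0) = 0, e(1) = 3.
Characteristic equation: r² - 5r + 4 = 0, which factors as (r - 4)(r - 1) = 0, so r = 4, 1. General solution e(n) = A·4ⁿ + B·1ⁿ. From e(0) = 0: A + B = 0. From e(1) = 3: 4A + 1B = 3. Solving gives A = 1, B = -1.

e(n) = 4ⁿ - 1ⁿ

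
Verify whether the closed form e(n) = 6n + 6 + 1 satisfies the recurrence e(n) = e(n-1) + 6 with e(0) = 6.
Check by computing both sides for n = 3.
From the recurrence with e(0) = 6:
  e(0) = 6, e(1) = 12, e(2) = 18, e(3) = 24
  so the recurrence gives e(3) = 24.
From the proposed closed form e(n) = 6n + 6 + 1:
  e(3) = 25.
The recurrence gives 24 but the closed form gives 25, so the closed form does not satisfy the recurrence.

No, the closed form is incorrect.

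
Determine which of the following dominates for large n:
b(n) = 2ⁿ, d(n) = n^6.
Comparing growth rates:
Growth-rate hierarchy: log n ≺ any polynomial ≺ any exponential cⁿ (c>1) ≺ n! ≺ nⁿ.
exponential base 2 dominates polynomial degree 6 asymptotically.

b(n) grows faster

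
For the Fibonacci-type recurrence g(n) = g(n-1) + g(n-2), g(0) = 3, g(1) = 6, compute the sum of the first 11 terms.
Computing the sequence terms: 3, 6, 9, 15, 24, 39, 63, 102, 165, 267, 432
Adding these values together:

1125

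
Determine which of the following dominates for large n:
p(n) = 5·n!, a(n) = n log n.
Comparing growth rates:
Growth-rate hierarchy: log n ≺ any polynomial ≺ any exponential cⁿ (c>1) ≺ n! ≺ nⁿ.
factorial dominates polynomial degree 1 (with log factor) asymptotically.

p(n) grows faster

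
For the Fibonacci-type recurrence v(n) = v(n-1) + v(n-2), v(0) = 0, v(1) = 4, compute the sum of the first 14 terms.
Computing the sequence terms: 0, 4, 4, 8, 12, 20, 32, 52, 84, 136, 220, 356, 576, 932
Adding these values together:

2436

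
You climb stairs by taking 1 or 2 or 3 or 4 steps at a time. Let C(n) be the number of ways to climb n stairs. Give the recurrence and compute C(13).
Condition on the size of the last step (1 to 4): before it there were n-1, …, n-4 stairs climbed, and these cases are disjoint, so C(n) = C(n-1) + C(n-2) + C(n-3) + C(n-4) (order-4 linear recurrence).
Initial conditions by direct count (compositions of i into parts ≤ 4): C(1) = 1; C(2) = 2; C(3) = 4; C(4) = 8.
Iterating the recurrence: C(5) = 15, C(6) = 29, C(7) = 56, C(8) = 108, C(9) = 208, C(10) = 401, C(11) = 773, C(12) = 1490, C(13) = 2872.

C(n) = C(n-1) + C(n-2) + C(n-3) + C(n-4), C(1) = 1, C(2) = 2, C(3) = 4, C(4) = 8; C(13) = 2872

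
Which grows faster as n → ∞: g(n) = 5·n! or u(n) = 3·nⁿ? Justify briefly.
Comparing growth rates:
Growth-rate hierarchy: log n ≺ any polynomial ≺ any exponential cⁿ (c>1) ≺ n! ≺ nⁿ.
super-exponential nⁿ dominates factorial asymptotically.

u(n) grows faster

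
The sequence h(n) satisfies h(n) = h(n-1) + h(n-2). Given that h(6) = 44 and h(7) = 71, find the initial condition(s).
Work backwards using h(k) = h(k+2) - h(k+1):
h(5) = h(7) - h(6) = 71 - 44 = 27
h(4) = h(6) - h(5) = 44 - 27 = 17
h(3) = h(5) - h(4) = 27 - 17 = 10
h(2) = h(4) - h(3) = 17 - 10 = 7
h(1) = h(3) - h(2) = 10 - 7 = 3
h(0) = h(2) - h(1) = 7 - 3 = 4

h(0) = 4, h(1) = 3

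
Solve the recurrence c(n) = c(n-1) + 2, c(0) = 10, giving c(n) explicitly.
Recurrence: c(n) = c(n-1) + 2, initial: c(0) = 10.
Each step adds 2, so c(n) = c(0) + 2n = 2n + 10.

c(n) = 2n + 10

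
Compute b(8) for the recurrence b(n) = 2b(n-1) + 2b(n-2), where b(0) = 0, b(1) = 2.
Computing the sequence terms:
0, 2, 4, 12, 32, 88, 240, 656, 1792

1792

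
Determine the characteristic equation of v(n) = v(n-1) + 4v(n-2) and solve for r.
Substitute v(n) = rⁿ and divide through by rⁿ⁻²: r² - r - 4 = 0
Discriminant: 1² + 4·4 = 17, not a perfect square, so by the quadratic formula r = (1 ± √17)/2.
General solution: v(n) = A·r₁ⁿ + B·r₂ⁿ where r₁,r₂ = (1 ± √17)/2

Characteristic: r² - r - 4 = 0, Roots: r = (1 ± √17)/2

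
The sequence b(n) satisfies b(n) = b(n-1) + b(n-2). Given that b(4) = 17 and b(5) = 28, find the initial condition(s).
Work backwards using b(k) = b(k+2) - b(k+1):
b(3) = b(5) - b(4) = 28 - 17 = 11
b(2) = b(4) - b(3) = 17 - 11 = 6
b(1) = b(3) - b(2) = 11 - 6 = 5
b(0) = b(2) - b(1) = 6 - 5 = 1

b(0) = 1, b(1) = 5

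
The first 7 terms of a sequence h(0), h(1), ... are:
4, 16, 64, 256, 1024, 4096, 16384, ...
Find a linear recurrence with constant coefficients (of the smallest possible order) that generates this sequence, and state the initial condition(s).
Look for the lowest-order linear relation among consecutive terms.
Observation: each term is 4× the previous.
Check at n=2: 4·16 = 64. ✓

h(n) = 4 × h(n-1), h(0) = 4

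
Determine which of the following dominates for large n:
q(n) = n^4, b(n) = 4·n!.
Comparing growth rates:
Growth-rate hierarchy: log n ≺ any polynomial ≺ any exponential cⁿ (c>1) ≺ n! ≺ nⁿ.
factorial dominates polynomial degree 4 asymptotically.

b(n) grows faster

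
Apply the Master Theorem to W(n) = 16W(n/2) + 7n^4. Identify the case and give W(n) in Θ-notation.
Master Theorem template: W(n) = a·W(n/b) + f(n).
Here: a=16, b=2, f(n)=7n^4
Compute log_b(a) = log_2(16) = 4.
f(n) = 7n^4 = Θ(n^4). Case 2: W(n) = Θ(n^4 log n).

Case 2: W(n) = Θ(n^4 log n)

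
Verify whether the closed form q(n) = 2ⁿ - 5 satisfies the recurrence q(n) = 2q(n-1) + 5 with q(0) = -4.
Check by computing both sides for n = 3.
From the recurrence with q(0) = -4:
  q(0) = -4, q(1) = -3, q(2) = -1, q(3) = 3
  so the recurrence gives q(3) = 3.
From the proposed closed form q(n) = 2ⁿ - 5:
  q(3) = 3.
Both sides give 3 at n = 3, and the initial condition(s) match, so the closed form is consistent.

Yes, the closed form is correct.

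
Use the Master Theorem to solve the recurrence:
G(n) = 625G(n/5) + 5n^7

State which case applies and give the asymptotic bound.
Master Theorem template: G(n) = a·G(n/b) + f(n).
Here: a=625, b=5, f(n)=5n^7
Compute log_b(a) = log_5(625) = 4.
f(n) = 5n^7 = Ω(n^(4+ε)) with ε = 3, and the regularity condition holds (a·f(n/b) = (a/b^7)·f(n) with a/b^7 = 5^-3 < 1). Case 3: G(n) = Θ(f(n)) = Θ(n^7).

Case 3: G(n) = Θ(n^7)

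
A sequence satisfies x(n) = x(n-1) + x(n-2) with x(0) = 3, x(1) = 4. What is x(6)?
Computing the sequence terms:
3, 4, 7, 11, 18, 29, 47

47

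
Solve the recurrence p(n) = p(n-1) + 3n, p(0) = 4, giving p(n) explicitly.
Recurrence: p(n) = p(n-1) + 3n, initial: p(0) = 4.
Telescoping: p(n) = p(0) + 3·Σᵢ₌₁ⁿ i = 4 + 3·n(n+1)/2.

p(n) = 3·n(n+1)/2 + 4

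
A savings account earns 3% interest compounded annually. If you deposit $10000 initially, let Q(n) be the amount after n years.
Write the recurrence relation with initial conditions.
Each year the balance grows by 3%, i.e. is multiplied by 1 + 3/100 = 1.03, so Q(n) = 1.03 × Q(n-1). The initial deposit gives Q(0) = 10000.
Unrolling gives the closed form Q(n) = 10000 × (1.03)ⁿ.

Q(n) = 1.03 × Q(n-1), Q(0) = 10000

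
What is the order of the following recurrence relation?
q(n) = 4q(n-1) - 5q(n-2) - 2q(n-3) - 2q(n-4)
The order is the largest lag k for which q(n-k) appears. Here the deepest term is q(n-4), so the order is 4.

Order 4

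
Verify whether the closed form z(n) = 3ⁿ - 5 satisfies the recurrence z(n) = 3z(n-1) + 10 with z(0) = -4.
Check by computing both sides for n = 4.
From the recurrence with z(0) = -4:
  z(0) = -4, z(1) = -2, z(2) = 4, z(3) = 22, z(4) = 76
  so the recurrence gives z(4) = 76.
From the proposed closed form z(n) = 3ⁿ - 5:
  z(4) = 76.
Both sides give 76 at n = 4, and the initial condition(s) match, so the closed form is consistent.

Yes, the closed form is correct.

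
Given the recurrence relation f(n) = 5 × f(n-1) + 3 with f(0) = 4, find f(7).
Computing step by step:
f(0) = 4
f(1) = 5 × 4 + 3 = 23
f(2) = 5 × 23 + 3 = 118
f(3) = 5 × 118 + 3 = 593
f(4) = 5 × 593 + 3 = 2968
f(5) = 5 × 2968 + 3 = 14843
f(6) = 5 × 14843 + 3 = 74218
f(7) = 5 × 74218 + 3 = 371093

371093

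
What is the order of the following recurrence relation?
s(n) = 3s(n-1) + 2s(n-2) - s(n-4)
The order is the largest lag k for which s(n-k) appears. Here the deepest term is s(n-4), so the order is 4.

Order 4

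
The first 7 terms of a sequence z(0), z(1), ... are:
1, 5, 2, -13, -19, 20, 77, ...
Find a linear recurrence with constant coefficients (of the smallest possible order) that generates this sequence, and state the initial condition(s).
Look for the lowest-order linear relation among consecutive terms.
Observation: z(n) - 1·z(n-1) - (-3)·z(n-2) = 0 holds for the shown terms, and no order-1 relation z(n) = α·z(n-1) + β fits.
Check at n=3: 1·2 + (-3)·5 = -13. ✓

z(n) = z(n-1) - 3z(n-2), z(0) = 1, z(1) = 5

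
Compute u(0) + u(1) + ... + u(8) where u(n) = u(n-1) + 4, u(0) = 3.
Computing the sequence terms: 3, 7, 11, 15, 19, 23, 27, 31, 35
Adding these values together:

171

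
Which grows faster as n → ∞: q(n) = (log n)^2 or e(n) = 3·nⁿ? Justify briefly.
Comparing growth rates:
Growth-rate hierarchy: log n ≺ any polynomial ≺ any exponential cⁿ (c>1) ≺ n! ≺ nⁿ.
super-exponential nⁿ dominates polylogarithmic (log n)^2 asymptotically.

e(n) grows faster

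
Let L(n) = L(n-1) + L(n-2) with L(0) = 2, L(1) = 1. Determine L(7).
Computing the sequence terms:
2, 1, 3, 4, 7, 11, 18, 29

29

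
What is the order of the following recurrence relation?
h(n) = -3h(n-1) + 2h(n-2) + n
The order is the largest lag k for which h(n-k) appears. Here the deepest term is h(n-2) (the n term is non-homogeneous and does not affect the order), so the order is 2.

Order 2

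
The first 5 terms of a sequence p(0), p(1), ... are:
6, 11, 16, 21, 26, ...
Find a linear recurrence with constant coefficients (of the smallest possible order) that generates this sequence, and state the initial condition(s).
Look for the lowest-order linear relation among consecutive terms.
Observation: consecutive differences are constant (= 5).
Check at n=2: 1·11 + 5 = 16. ✓

p(n) = p(n-1) + 5, p(0) = 6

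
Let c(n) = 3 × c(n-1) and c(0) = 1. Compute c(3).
Computing step by step:
c(0) = 1
c(1) = 3 × 1 = 3
c(2) = 3 × 3 = 9
c(3) = 3 × 9 = 27

27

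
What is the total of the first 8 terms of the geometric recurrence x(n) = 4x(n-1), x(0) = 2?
Computing the sequence terms: 2, 8, 32, 128, 512, 2048, 8192, 32768
Adding these values together:

43690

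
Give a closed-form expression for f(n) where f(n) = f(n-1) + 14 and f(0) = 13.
Recurrence: f(n) = f(n-1) + 14, initial: f(0) = 13.
Each step adds 14, so f(n) = f(0) + 14n = 14n + 13.

f(n) = 14n + 13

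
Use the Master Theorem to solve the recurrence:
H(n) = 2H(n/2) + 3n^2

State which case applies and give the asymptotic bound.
Master Theorem template: H(n) = a·H(n/b) + f(n).
Here: a=2, b=2, f(n)=3n^2
Compute log_b(a) = log_2(2) = 1.
f(n) = 3n^2 = Ω(n^(1+ε)) with ε = 1, and the regularity condition holds (a·f(n/b) = (a/b^2)·f(n) with a/b^2 = 2^-1 < 1). Case 3: H(n) = Θ(f(n)) = Θ(n^2).

Case 3: H(n) = Θ(n^2)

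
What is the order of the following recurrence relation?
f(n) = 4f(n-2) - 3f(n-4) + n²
The order is the largest lag k for which f(n-k) appears. Here the deepest term is f(n-4) (the n² term is non-homogeneous and does not affect the order), so the order is 4.

Order 4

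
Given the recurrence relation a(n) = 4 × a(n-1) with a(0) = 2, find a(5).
Computing step by step:
a(0) = 2
a(1) = 4 × 2 = 8
a(2) = 4 × 8 = 32
a(3) = 4 × 32 = 128
a(4) = 4 × 128 = 512
a(5) = 4 × 512 = 2048

2048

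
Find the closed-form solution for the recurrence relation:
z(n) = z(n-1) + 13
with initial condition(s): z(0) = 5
Recurrence: z(n) = z(n-1) + 13, initial: z(0) = 5.
Each step adds 13, so z(n) = z(0) + 13n = 13n + 5.

z(n) = 13n + 5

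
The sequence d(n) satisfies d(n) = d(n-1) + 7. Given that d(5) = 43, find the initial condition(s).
d(5) = d(0) + 5·7, so d(0) = 43 - 35 = 8.

d(0) = 8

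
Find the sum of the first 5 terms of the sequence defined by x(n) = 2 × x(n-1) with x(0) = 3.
Computing the sequence terms: 3, 6, 12, 24, 48
Adding these values together:

93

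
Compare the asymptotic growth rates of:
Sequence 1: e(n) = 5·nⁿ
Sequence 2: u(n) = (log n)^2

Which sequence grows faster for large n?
Comparing growth rates:
Growth-rate hierarchy: log n ≺ any polynomial ≺ any exponential cⁿ (c>1) ≺ n! ≺ nⁿ.
super-exponential nⁿ dominates polylogarithmic (log n)^2 asymptotically.

e(n) grows faster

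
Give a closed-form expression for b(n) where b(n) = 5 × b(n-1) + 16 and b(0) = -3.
Recurrence: b(n) = 5 × b(n-1) + 16, initial: b(0) = -3.
Try b(n) = A·5ⁿ + C. Substituting: A·5ⁿ + C = 5(A·5ⁿ⁻¹ + C) + 16 = A·5ⁿ + 5C + 16, so C = 5C + 16, giving C = -4. Then b(0) = A - 4 = -3 gives A = 1.

b(n) = 5ⁿ - 4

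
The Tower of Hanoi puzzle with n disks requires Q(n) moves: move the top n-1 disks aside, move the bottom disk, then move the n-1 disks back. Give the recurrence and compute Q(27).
Moving n disks = move the top n-1 disks aside (Q(n-1) moves) + move the largest disk (1 move) + move the n-1 disks back on top (Q(n-1) moves), so Q(n) = 2Q(n-1) + 1, with Q(1) = 1 (a single disk takes one move).
First terms: 1, 3, 7, 15, 31, 63, … — each is one less than a power of 2. Indeed Q(n) + 1 = 2(Q(n-1) + 1) with Q(1) + 1 = 2, so Q(n) + 1 = 2ⁿ and Q(n) = 2ⁿ - 1.
Hence Q(27) = 2^27 - 1 = 134217728 - 1 = 134217727.

Q(n) = 2Q(n-1) + 1, Q(1) = 1; Q(27) = 134217727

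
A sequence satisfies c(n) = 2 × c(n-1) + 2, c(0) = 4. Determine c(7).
Computing step by step:
c(0) = 4
c(1) = 2 × 4 + 2 = 10
c(2) = 2 × 10 + 2 = 22
c(3) = 2 × 22 + 2 = 46
c(4) = 2 × 46 + 2 = 94
c(5) = 2 × 94 + 2 = 190
c(6) = 2 × 190 + 2 = 382
c(7) = 2 × 382 + 2 = 766

766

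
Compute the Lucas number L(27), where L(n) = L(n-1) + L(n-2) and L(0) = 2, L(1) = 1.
Computing the sequence terms:
2, 1, 3, 4, 7, 11, 18, 29, 47, 76, 123, 199, 322, 521, 843, 1364, 2207, 3571, 5778, 9349, 15127, 24476, 39603, 64079, 103682, 167761, 271443, 439204

439204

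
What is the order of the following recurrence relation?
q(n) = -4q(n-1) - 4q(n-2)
The order is the largest lag k for which q(n-k) appears. Here the deepest term is q(n-2), so the order is 2.

Order 2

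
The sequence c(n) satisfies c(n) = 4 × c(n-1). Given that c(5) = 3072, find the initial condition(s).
In general c(n) = 4ⁿ · c(0). At n = 5: c(0) = c(5) / 4^5 = 3072 / 1024 = 3.

c(0) = 3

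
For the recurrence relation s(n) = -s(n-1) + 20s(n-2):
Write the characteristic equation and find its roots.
Substitute s(n) = rⁿ and divide through by rⁿ⁻²: r² + r - 20 = 0
Factor: (r + 5)(r - 4) = 0, so r = -5, 4.
General solution: s(n) = A·(-5)ⁿ + B·4ⁿ

Characteristic: r² + r - 20 = 0, Roots: r = -5, 4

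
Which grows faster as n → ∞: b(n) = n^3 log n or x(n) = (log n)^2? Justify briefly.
Comparing growth rates:
Growth-rate hierarchy: log n ≺ any polynomial ≺ any exponential cⁿ (c>1) ≺ n! ≺ nⁿ.
polynomial degree 3 (with log factor) dominates polylogarithmic (log n)^2 asymptotically.

b(n) grows faster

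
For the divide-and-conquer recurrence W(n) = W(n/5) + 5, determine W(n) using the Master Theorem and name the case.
Master Theorem template: W(n) = a·W(n/b) + f(n).
Here: a=1, b=5, f(n)=5
Compute log_b(a) = log_5(1) = 0.
f(n) = 5 = Θ(1). Case 2: W(n) = Θ(log n).

Case 2: W(n) = Θ(log n)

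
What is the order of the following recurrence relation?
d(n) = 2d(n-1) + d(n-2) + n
The order is the largest lag k for which d(n-k) appears. Here the deepest term is d(n-2) (the n term is non-homogeneous and does not affect the order), so the order is 2.

Order 2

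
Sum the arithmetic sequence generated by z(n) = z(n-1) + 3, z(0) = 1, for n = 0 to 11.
Computing the sequence terms: 1, 4, 7, 10, 13, 16, 19, 22, 25, 28, 31, 34
Adding these values together:

210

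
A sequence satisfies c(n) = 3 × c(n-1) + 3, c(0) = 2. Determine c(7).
Computing step by step:
c(0) = 2
c(1) = 3 × 2 + 3 = 9
c(2) = 3 × 9 + 3 = 30
c(3) = 3 × 30 + 3 = 93
c(4) = 3 × 93 + 3 = 282
c(5) = 3 × 282 + 3 = 849
c(6) = 3 × 849 + 3 = 2550
c(7) = 3 × 2550 + 3 = 7653

7653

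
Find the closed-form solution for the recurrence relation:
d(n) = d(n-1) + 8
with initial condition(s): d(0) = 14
Recurrence: d(n) = d(n-1) + 8, initial: d(0) = 14.
Each step adds 8, so d(n) = d(0) + 8n = 8n + 14.

d(n) = 8n + 14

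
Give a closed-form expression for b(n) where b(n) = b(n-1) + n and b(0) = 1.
Recurrence: b(n) = b(n-1) + n, initial: b(0) = 1.
Telescoping: b(n) = b(0) + Σᵢ₌₁ⁿ i = 1 + n(n+1)/2.

b(n) = n(n+1)/2 + 1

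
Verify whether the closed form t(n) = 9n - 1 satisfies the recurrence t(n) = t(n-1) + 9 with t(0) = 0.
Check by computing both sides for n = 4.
From the recurrence with t(0) = 0:
  t(0) = 0, t(1) = 9, t(2) = 18, t(3) = 27, t(4) = 36
  so the recurrence gives t(4) = 36.
From the proposed closed form t(n) = 9n - 1:
  t(4) = 35.
The recurrence gives 36 but the closed form gives 35, so the closed form does not satisfy the recurrence.

No, the closed form is incorrect.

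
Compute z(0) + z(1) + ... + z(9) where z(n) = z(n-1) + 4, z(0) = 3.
Computing the sequence terms: 3, 7, 11, 15, 19, 23, 27, 31, 35, 39
Adding these values together:

210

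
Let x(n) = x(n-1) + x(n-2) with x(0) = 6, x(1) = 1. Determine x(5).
Computing the sequence terms:
6, 1, 7, 8, 15, 23

23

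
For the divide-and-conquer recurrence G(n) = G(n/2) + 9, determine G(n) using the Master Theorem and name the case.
Master Theorem template: G(n) = a·G(n/b) + f(n).
Here: a=1, b=2, f(n)=9
Compute log_b(a) = log_2(1) = 0.
f(n) = 9 = Θ(1). Case 2: G(n) = Θ(log n).

Case 2: G(n) = Θ(log n)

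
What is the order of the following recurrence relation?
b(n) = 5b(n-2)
The order is the largest lag k for which b(n-k) appears. Here the deepest term is b(n-2), so the order is 2.

Order 2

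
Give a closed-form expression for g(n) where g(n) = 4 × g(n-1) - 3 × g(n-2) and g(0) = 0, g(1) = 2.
Recurrence: g(n) = 4 × g(n-1) - 3 × g(n-2), initial: g(0) = 0, g(1) = 2.
Characteristic equation: r² - 4r + 3 = 0, which factors as (r - 3)(r - 1) = 0, so r = 3, 1. General solution g(n) = A·3ⁿ + B·1ⁿ. From g(0) = 0: A + B = 0. From g(1) = 2: 3A + 1B = 2. Solving gives A = 1, B = -1.

g(n) = 3ⁿ - 1ⁿ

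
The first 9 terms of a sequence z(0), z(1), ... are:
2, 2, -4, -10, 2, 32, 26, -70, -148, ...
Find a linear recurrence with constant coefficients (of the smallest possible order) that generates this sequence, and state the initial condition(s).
Look for the lowest-order linear relation among consecutive terms.
Observation: z(n) - 1·z(n-1) - (-3)·z(n-2) = 0 holds for the shown terms, and no order-1 relation z(n) = α·z(n-1) + β fits.
Check at n=3: 1·-4 + (-3)·2 = -10. ✓

z(n) = z(n-1) - 3z(n-2), z(0) = 2, z(1) = 2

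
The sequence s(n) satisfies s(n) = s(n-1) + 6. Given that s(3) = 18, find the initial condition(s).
s(3) = s(0) + 3·6, so s(0) = 18 - 18 = 0.

s(0) = 0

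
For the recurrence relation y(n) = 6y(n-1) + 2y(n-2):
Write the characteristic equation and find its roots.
Substitute y(n) = rⁿ and divide through by rⁿ⁻²: r² - 6r - 2 = 0
Discriminant: 6² + 4·2 = 44, not a perfect square, so by the quadratic formula r = (6 ± √44)/2.
General solution: y(n) = A·r₁ⁿ + B·r₂ⁿ where r₁,r₂ = (6 ± √44)/2

Characteristic: r² - 6r - 2 = 0, Roots: r = (6 ± √44)/2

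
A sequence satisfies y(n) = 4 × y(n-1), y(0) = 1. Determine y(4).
Computing step by step:
y(0) = 1
y(1) = 4 × 1 = 4
y(2) = 4 × 4 = 16
y(3) = 4 × 16 = 64
y(4) = 4 × 64 = 256

256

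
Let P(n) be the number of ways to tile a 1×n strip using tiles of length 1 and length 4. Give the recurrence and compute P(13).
Condition on the last tile: it has length 1 (leaving a 1×(n-1) strip) or length 4 (leaving a 1×(n-4) strip), so P(n) = P(n-1) + P(n-4) (order-4 linear recurrence).
For 0 ≤ i < 4 only unit tiles fit, so P(i) = 1.
Iterating the recurrence: P(4) = 2, P(5) = 3, P(6) = 4, P(7) = 5, P(8) = 7, P(9) = 10, P(10) = 14, P(11) = 19, P(12) = 26, P(13) = 36.

P(n) = P(n-1) + P(n-4), with P(i) = 1 for 0 ≤ i < 4; P(13) = 36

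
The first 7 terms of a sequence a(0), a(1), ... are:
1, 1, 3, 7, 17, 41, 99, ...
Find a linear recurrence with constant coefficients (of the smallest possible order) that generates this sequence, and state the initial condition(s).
Look for the lowest-order linear relation among consecutive terms.
Observation: a(n) - 2·a(n-1) - (1)·a(n-2) = 0 holds for the shown terms, and no order-1 relation a(n) = α·a(n-1) + β fits.
Check at n=3: 2·3 + (1)·1 = 7. ✓

a(n) = 2a(n-1) + a(n-2), a(0) = 1, a(1) = 1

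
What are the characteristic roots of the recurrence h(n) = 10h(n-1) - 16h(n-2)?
Substitute h(n) = rⁿ and divide through by rⁿ⁻²: r² - 10r + 16 = 0
Factor: (r - 2)(r - 8) = 0, so r = 2, 8.
General solution: h(n) = A·2ⁿ + B·8ⁿ

Characteristic: r² - 10r + 16 = 0, Roots: r = 2, 8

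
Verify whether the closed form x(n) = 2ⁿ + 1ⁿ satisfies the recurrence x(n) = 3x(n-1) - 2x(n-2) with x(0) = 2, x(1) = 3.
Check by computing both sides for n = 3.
From the recurrence with x(0) = 2, x(1) = 3:
  x(0) = 2, x(1) = 3, x(2) = 5, x(3) = 9
  so the recurrence gives x(3) = 9.
From the proposed closed form x(n) = 2ⁿ + 1ⁿ:
  x(3) = 9.
Both sides give 9 at n = 3, and the initial condition(s) match, so the closed form is consistent.

Yes, the closed form is correct.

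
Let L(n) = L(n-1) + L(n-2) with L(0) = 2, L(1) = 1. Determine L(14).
Computing the sequence terms:
2, 1, 3, 4, 7, 11, 18, 29, 47, 76, 123, 199, 322, 521, 843

843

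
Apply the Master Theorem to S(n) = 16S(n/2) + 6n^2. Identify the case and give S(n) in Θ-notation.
Master Theorem template: S(n) = a·S(n/b) + f(n).
Here: a=16, b=2, f(n)=6n^2
Compute log_b(a) = log_2(16) = 4.
f(n) = 6n^2 = O(n^(4-ε)) with ε = 2. Case 1: S(n) = Θ(n^log_b(a)) = Θ(n^4).

Case 1: S(n) = Θ(n^4)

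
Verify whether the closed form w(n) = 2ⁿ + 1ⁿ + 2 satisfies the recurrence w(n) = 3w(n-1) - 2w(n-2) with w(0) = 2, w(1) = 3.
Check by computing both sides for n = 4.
From the recurrence with w(0) = 2, w(1) = 3:
  w(0) = 2, w(1) = 3, w(2) = 5, w(3) = 9, w(4) = 17
  so the recurrence gives w(4) = 17.
From the proposed closed form w(n) = 2ⁿ + 1ⁿ + 2:
  w(4) = 19.
The recurrence gives 17 but the closed form gives 19, so the closed form does not satisfy the recurrence.

No, the closed form is incorrect.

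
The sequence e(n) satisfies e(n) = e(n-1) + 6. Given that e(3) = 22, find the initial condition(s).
e(3) = e(0) + 3·6, so e(0) = 22 - 18 = 4.

e(0) = 4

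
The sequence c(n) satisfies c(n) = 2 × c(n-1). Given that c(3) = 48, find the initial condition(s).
In general c(n) = 2ⁿ · c(0). At n = 3: c(0) = c(3) / 2^3 = 48 / 8 = 6.

c(0) = 6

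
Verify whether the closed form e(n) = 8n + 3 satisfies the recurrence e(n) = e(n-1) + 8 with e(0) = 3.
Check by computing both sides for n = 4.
From the recurrence with e(0) = 3:
  e(0) = 3, e(1) = 11, e(2) = 19, e(3) = 27, e(4) = 35
  so the recurrence gives e(4) = 35.
From the proposed closed form e(n) = 8n + 3:
  e(4) = 35.
Both sides give 35 at n = 4, and the initial condition(s) match, so the closed form is consistent.

Yes, the closed form is correct.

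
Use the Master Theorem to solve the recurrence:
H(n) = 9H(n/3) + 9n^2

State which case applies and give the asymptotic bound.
Master Theorem template: H(n) = a·H(n/b) + f(n).
Here: a=9, b=3, f(n)=9n^2
Compute log_b(a) = log_3(9) = 2.
f(n) = 9n^2 = Θ(n^2). Case 2: H(n) = Θ(n^2 log n).

Case 2: H(n) = Θ(n^2 log n)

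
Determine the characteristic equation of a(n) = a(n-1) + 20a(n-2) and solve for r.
Substitute a(n) = rⁿ and divide through by rⁿ⁻²: r² - r - 20 = 0
Factor: (r - 5)(r + 4) = 0, so r = 5, -4.
General solution: a(n) = A·5ⁿ + B·(-4)ⁿ

Characteristic: r² - r - 20 = 0, Roots: r = 5, -4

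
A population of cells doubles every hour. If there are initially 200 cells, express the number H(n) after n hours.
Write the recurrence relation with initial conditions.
Each hour multiplies the count by 2, so the count after n hours depends only on the count after n-1 hours: H(n) = 2 × H(n-1). The starting count gives H(0) = 200.
Unrolling n times gives the closed form H(n) = 200 × 2ⁿ.

H(n) = 2 × H(n-1), H(0) = 200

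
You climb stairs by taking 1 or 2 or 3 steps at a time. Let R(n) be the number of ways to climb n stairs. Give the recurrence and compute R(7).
Condition on the size of the last step (1 to 3): before it there were n-1, …, n-3 stairs climbed, and these cases are disjoint, so R(n) = R(n-1) + R(n-2) + R(n-3) (order-3 linear recurrence).
Initial conditions by direct count (compositions of i into parts ≤ 3): R(1) = 1; R(2) = 2; R(3) = 4.
Iterating the recurrence: R(4) = 7, R(5) = 13, R(6) = 24, R(7) = 44.

R(n) = R(n-1) + R(n-2) + R(n-3), R(1) = 1, R(2) = 2, R(3) = 4; R(7) = 44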